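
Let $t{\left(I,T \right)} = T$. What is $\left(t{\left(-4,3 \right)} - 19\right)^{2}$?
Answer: $256$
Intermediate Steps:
$\left(t{\left(-4,3 \right)} - 19\right)^{2} = \left(3 - 19\right)^{2} = \left(-16\right)^{2} = 256$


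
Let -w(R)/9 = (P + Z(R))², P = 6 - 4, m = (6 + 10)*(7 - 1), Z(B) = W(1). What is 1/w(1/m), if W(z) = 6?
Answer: -1/576 ≈ -0.0017361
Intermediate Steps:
Z(B) = 6
m = 96 (m = 16*6 = 96)
P = 2
w(R) = -576 (w(R) = -9*(2 + 6)² = -9*8² = -9*64 = -576)
1/w(1/m) = 1/(-576) = -1/576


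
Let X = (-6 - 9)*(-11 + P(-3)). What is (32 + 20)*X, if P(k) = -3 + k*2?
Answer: 15600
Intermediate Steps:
P(k) = -3 + 2*k
X = 300 (X = (-6 - 9)*(-11 + (-3 + 2*(-3))) = -15*(-11 + (-3 - 6)) = -15*(-11 - 9) = -15*(-20) = 300)
(32 + 20)*X = (32 + 20)*300 = 52*300 = 15600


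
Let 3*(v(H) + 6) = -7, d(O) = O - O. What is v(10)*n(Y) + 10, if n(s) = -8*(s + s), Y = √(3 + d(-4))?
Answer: 10 + 400*√3/3 ≈ 240.94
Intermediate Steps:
d(O) = 0
v(H) = -25/3 (v(H) = -6 + (⅓)*(-7) = -6 - 7/3 = -25/3)
Y = √3 (Y = √(3 + 0) = √3 ≈ 1.7320)
n(s) = -16*s
v(10)*n(Y) + 10 = -(-400)*√3/3 + 10 = 400*√3/3 + 10 = 10 + 400*√3/3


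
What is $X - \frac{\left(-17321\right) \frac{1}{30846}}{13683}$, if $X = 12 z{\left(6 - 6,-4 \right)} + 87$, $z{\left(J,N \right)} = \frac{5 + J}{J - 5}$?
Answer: $\frac{31654953671}{422065818} \approx 75.0$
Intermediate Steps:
$z{\left(J,N \right)} = \frac{5 + J}{-5 + J}$
$X = 75$ ($X = 12 \frac{5 + \left(6 - 6\right)}{-5 + \left(6 - 6\right)} + 87 = 12 \frac{5 + 0}{-5 + 0} + 87 = 12 \frac{1}{-5} \cdot 5 + 87 = 12 \left(\left(- \frac{1}{5}\right) 5\right) + 87 = 12 \left(-1\right) + 87 = -12 + 87 = 75$)
$X - \frac{\left(-17321\right) \frac{1}{30846}}{13683} = 75 - \frac{\left(-17321\right) \frac{1}{30846}}{13683} = 75 - \left(-17321\right) \frac{1}{30846} \cdot \frac{1}{13683} = 75 - \left(- \frac{17321}{30846}\right) \frac{1}{13683} = 75 - - \frac{17321}{422065818} = 75 + \frac{17321}{422065818} = \frac{31654953671}{422065818}$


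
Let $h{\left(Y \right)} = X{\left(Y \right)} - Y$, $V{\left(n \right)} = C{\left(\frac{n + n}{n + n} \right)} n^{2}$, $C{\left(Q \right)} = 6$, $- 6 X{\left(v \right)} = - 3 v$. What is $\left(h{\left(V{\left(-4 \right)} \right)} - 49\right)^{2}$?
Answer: $9409$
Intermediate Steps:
$X{\left(v \right)} = \frac{v}{2}$ ($X{\left(v \right)} = - \frac{\left(-3\right) v}{6} = \frac{v}{2}$)
$V{\left(n \right)} = 6 n^{2}$
$h{\left(Y \right)} = - \frac{Y}{2}$ ($h{\left(Y \right)} = \frac{Y}{2} - Y = - \frac{Y}{2}$)
$\left(h{\left(V{\left(-4 \right)} \right)} - 49\right)^{2} = \left(- \frac{6 \left(-4\right)^{2}}{2} - 49\right)^{2} = \left(- \frac{6 \cdot 16}{2} - 49\right)^{2} = \left(\left(- \frac{1}{2}\right) 96 - 49\right)^{2} = \left(-48 - 49\right)^{2} = \left(-97\right)^{2} = 9409$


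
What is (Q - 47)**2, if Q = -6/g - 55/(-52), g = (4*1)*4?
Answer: 23203489/10816 ≈ 2145.3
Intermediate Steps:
g = 16 (g = 4*4 = 16)
Q = 71/104 (Q = -6/16 - 55/(-52) = -6*1/16 - 55*(-1/52) = -3/8 + 55/52 = 71/104 ≈ 0.68269)
(Q - 47)**2 = (71/104 - 47)**2 = (-4817/104)**2 = 23203489/10816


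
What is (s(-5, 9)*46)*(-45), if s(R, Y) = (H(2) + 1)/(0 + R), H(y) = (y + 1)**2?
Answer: 4140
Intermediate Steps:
H(y) = (1 + y)**2
s(R, Y) = 10/R (s(R, Y) = ((1 + 2)**2 + 1)/(0 + R) = (3**2 + 1)/R = (9 + 1)/R = 10/R)
(s(-5, 9)*46)*(-45) = ((10/(-5))*46)*(-45) = ((10*(-1/5))*46)*(-45) = -2*46*(-45) = -92*(-45) = 4140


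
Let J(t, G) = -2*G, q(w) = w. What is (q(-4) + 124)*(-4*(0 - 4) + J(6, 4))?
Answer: 960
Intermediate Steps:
(q(-4) + 124)*(-4*(0 - 4) + J(6, 4)) = (-4 + 124)*(-4*(0 - 4) - 2*4) = 120*(-4*(-4) - 8) = 120*(16 - 8) = 120*8 = 960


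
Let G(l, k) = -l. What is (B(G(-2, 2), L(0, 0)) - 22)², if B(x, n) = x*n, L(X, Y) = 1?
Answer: 400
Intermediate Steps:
B(x, n) = n*x
(B(G(-2, 2), L(0, 0)) - 22)² = (1*(-1*(-2)) - 22)² = (1*2 - 22)² = (2 - 22)² = (-20)² = 400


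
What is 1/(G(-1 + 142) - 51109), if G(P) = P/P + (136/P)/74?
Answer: -5217/266630368 ≈ -1.9566e-5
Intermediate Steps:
G(P) = 1 + 68/(37*P) (G(P) = 1 + (136/P)*(1/74) = 1 + 68/(37*P))
1/(G(-1 + 142) - 51109) = 1/((68/37 + (-1 + 142))/(-1 + 142) - 51109) = 1/((68/37 + 141)/141 - 51109) = 1/((1/141)*(5285/37) - 51109) = 1/(5285/5217 - 51109) = 1/(-266630368/5217) = -5217/266630368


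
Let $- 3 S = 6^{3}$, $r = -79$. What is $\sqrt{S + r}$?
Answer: $i \sqrt{151} \approx 12.288 i$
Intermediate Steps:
$S = -72$ ($S = - \frac{6^{3}}{3} = \left(- \frac{1}{3}\right) 216 = -72$)
$\sqrt{S + r} = \sqrt{-72 - 79} = \sqrt{-151} = i \sqrt{151}$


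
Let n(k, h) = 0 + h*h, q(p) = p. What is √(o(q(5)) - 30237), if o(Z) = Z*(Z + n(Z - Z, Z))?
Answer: 3*I*√3343 ≈ 173.46*I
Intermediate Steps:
n(k, h) = h² (n(k, h) = 0 + h² = h²)
o(Z) = Z*(Z + Z²)
√(o(q(5)) - 30237) = √(5²*(1 + 5) - 30237) = √(25*6 - 30237) = √(150 - 30237) = √(-30087) = 3*I*√3343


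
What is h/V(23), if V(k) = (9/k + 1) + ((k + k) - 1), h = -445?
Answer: -10235/1067 ≈ -9.5923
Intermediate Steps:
V(k) = 2*k + 9/k (V(k) = (1 + 9/k) + (2*k - 1) = (1 + 9/k) + (-1 + 2*k) = 2*k + 9/k)
h/V(23) = -445/(2*23 + 9/23) = -445/(46 + 9*(1/23)) = -445/(46 + 9/23) = -445/1067/23 = -445*23/1067 = -10235/1067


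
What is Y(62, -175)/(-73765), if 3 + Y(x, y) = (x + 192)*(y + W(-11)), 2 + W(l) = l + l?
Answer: 50549/73765 ≈ 0.68527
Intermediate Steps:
W(l) = -2 + 2*l (W(l) = -2 + (l + l) = -2 + 2*l)
Y(x, y) = -3 + (-24 + y)*(192 + x) (Y(x, y) = -3 + (x + 192)*(y + (-2 + 2*(-11))) = -3 + (192 + x)*(y + (-2 - 22)) = -3 + (192 + x)*(y - 24) = -3 + (192 + x)*(-24 + y) = -3 + (-24 + y)*(192 + x))
Y(62, -175)/(-73765) = (-4611 - 24*62 + 192*(-175) + 62*(-175))/(-73765) = (-4611 - 1488 - 33600 - 10850)*(-1/73765) = -50549*(-1/73765) = 50549/73765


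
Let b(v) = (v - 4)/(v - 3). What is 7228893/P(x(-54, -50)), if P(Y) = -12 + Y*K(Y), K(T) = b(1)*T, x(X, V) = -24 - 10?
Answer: 344233/82 ≈ 4198.0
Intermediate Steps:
b(v) = (-4 + v)/(-3 + v)
x(X, V) = -34
K(T) = 3*T/2 (K(T) = ((-4 + 1)/(-3 + 1))*T = (-3/(-2))*T = (-½*(-3))*T = 3*T/2)
P(Y) = -12 + 3*Y²/2 (P(Y) = -12 + Y*(3*Y/2) = -12 + 3*Y²/2)
7228893/P(x(-54, -50)) = 7228893/(-12 + (3/2)*(-34)²) = 7228893/(-12 + (3/2)*1156) = 7228893/(-12 + 1734) = 7228893/1722 = 7228893*(1/1722) = 344233/82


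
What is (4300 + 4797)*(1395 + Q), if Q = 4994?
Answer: 58120733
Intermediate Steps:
(4300 + 4797)*(1395 + Q) = (4300 + 4797)*(1395 + 4994) = 9097*6389 = 58120733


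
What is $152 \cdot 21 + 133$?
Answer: $3325$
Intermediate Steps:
$152 \cdot 21 + 133 = 3192 + 133 = 3325$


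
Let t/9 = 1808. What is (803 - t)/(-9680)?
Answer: 15469/9680 ≈ 1.5980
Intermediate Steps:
t = 16272 (t = 9*1808 = 16272)
(803 - t)/(-9680) = (803 - 1*16272)/(-9680) = (803 - 16272)*(-1/9680) = -15469*(-1/9680) = 15469/9680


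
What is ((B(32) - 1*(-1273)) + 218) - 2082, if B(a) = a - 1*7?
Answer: -566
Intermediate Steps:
B(a) = -7 + a (B(a) = a - 7 = -7 + a)
((B(32) - 1*(-1273)) + 218) - 2082 = (((-7 + 32) - 1*(-1273)) + 218) - 2082 = ((25 + 1273) + 218) - 2082 = (1298 + 218) - 2082 = 1516 - 2082 = -566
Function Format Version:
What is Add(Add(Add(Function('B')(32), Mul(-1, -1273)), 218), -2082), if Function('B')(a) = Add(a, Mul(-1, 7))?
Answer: -566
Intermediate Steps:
Function('B')(a) = Add(-7, a) (Function('B')(a) = Add(a, -7) = Add(-7, a))
Add(Add(Add(Function('B')(32), Mul(-1, -1273)), 218), -2082) = Add(Add(Add(Add(-7, 32), Mul(-1, -1273)), 218), -2082) = Add(Add(Add(25, 1273), 218), -2082) = Add(Add(1298, 218), -2082) = Add(1516, -2082) = -566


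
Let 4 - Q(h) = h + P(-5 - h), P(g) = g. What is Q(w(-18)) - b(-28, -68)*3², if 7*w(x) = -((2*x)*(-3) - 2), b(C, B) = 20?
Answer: -171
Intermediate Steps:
w(x) = 2/7 + 6*x/7 (w(x) = (-((2*x)*(-3) - 2))/7 = (-(-6*x - 2))/7 = (-(-2 - 6*x))/7 = (2 + 6*x)/7 = 2/7 + 6*x/7)
Q(h) = 9 (Q(h) = 4 - (h + (-5 - h)) = 4 - 1*(-5) = 4 + 5 = 9)
Q(w(-18)) - b(-28, -68)*3² = 9 - 20*3² = 9 - 20*9 = 9 - 1*180 = 9 - 180 = -171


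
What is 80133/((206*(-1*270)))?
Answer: -26711/18540 ≈ -1.4407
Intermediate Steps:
80133/((206*(-1*270))) = 80133/((206*(-270))) = 80133/(-55620) = 80133*(-1/55620) = -26711/18540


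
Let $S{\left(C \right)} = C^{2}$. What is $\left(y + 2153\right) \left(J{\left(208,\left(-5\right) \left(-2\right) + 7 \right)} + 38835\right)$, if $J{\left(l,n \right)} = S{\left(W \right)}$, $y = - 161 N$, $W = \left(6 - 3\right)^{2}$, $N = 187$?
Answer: $-1087857864$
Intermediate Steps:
$W = 9$ ($W = 3^{2} = 9$)
$y = -30107$ ($y = \left(-161\right) 187 = -30107$)
$J{\left(l,n \right)} = 81$ ($J{\left(l,n \right)} = 9^{2} = 81$)
$\left(y + 2153\right) \left(J{\left(208,\left(-5\right) \left(-2\right) + 7 \right)} + 38835\right) = \left(-30107 + 2153\right) \left(81 + 38835\right) = \left(-27954\right) 38916 = -1087857864$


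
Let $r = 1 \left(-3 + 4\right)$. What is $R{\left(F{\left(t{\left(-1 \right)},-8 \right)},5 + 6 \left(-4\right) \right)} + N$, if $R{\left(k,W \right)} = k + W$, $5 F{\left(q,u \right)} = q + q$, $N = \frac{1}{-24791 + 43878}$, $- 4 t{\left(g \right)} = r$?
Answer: $- \frac{3645607}{190870} \approx -19.1$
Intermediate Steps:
$r = 1$ ($r = 1 \cdot 1 = 1$)
$t{\left(g \right)} = - \frac{1}{4}$ ($t{\left(g \right)} = \left(- \frac{1}{4}\right) 1 = - \frac{1}{4}$)
$N = \frac{1}{19087} \approx 5.2392 \cdot 10^{-5}$
$F{\left(q,u \right)} = \frac{2 q}{5}$ ($F{\left(q,u \right)} = \frac{q + q}{5} = \frac{2 q}{5}$)
$R{\left(k,W \right)} = W + k$
$R{\left(F{\left(t{\left(-1 \right)},-8 \right)},5 + 6 \left(-4\right) \right)} + N = \left(\left(5 + 6 \left(-4\right)\right) + \frac{2}{5} \left(- \frac{1}{4}\right)\right) + \frac{1}{19087} = \left(\left(5 - 24\right) - \frac{1}{10}\right) + \frac{1}{19087} = \left(-19 - \frac{1}{10}\right) + \frac{1}{19087} = - \frac{191}{10} + \frac{1}{19087} = - \frac{3645607}{190870}$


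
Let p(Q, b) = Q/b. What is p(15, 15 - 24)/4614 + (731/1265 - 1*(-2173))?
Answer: 38059624667/17510130 ≈ 2173.6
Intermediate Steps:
p(15, 15 - 24)/4614 + (731/1265 - 1*(-2173)) = (15/(15 - 24))/4614 + (731/1265 - 1*(-2173)) = (15/(-9))*(1/4614) + (731*(1/1265) + 2173) = (15*(-⅑))*(1/4614) + (731/1265 + 2173) = -5/3*1/4614 + 2749576/1265 = -5/13842 + 2749576/1265 = 38059624667/17510130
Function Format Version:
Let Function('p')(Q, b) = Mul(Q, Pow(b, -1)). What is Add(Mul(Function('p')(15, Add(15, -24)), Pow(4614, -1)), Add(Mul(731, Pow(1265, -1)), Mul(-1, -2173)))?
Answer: Rational(38059624667, 17510130) ≈ 2173.6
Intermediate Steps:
Add(Mul(Function('p')(15, Add(15, -24)), Pow(4614, -1)), Add(Mul(731, Pow(1265, -1)), Mul(-1, -2173))) = Add(Mul(Mul(15, Pow(Add(15, -24), -1)), Pow(4614, -1)), Add(Mul(731, Pow(1265, -1)), Mul(-1, -2173))) = Add(Mul(Mul(15, Pow(-9, -1)), Rational(1, 4614)), Add(Mul(731, Rational(1, 1265)), 2173)) = Add(Mul(Mul(15, Rational(-1, 9)), Rational(1, 4614)), Add(Rational(731, 1265), 2173)) = Add(Mul(Rational(-5, 3), Rational(1, 4614)), Rational(2749576, 1265)) = Add(Rational(-5, 13842), Rational(2749576, 1265)) = Rational(38059624667, 17510130)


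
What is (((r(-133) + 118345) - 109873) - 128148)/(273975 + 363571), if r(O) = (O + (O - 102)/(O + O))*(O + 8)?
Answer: -27440941/169587236 ≈ -0.16181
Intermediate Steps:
r(O) = (8 + O)*(O + (-102 + O)/(2*O)) (r(O) = (O + (-102 + O)/((2*O)))*(8 + O) = (O + (-102 + O)*(1/(2*O)))*(8 + O) = (O + (-102 + O)/(2*O))*(8 + O) = (8 + O)*(O + (-102 + O)/(2*O)))
(((r(-133) + 118345) - 109873) - 128148)/(273975 + 363571) = ((((-47 + (-133)² - 408/(-133) + (17/2)*(-133)) + 118345) - 109873) - 128148)/(273975 + 363571) = ((((-47 + 17689 - 408*(-1/133) - 2261/2) + 118345) - 109873) - 128148)/637546 = ((((-47 + 17689 + 408/133 - 2261/2) + 118345) - 109873) - 128148)*(1/637546) = (((4392875/266 + 118345) - 109873) - 128148)*(1/637546) = ((35872645/266 - 109873) - 128148)*(1/637546) = (6646427/266 - 128148)*(1/637546) = -27440941/266*1/637546 = -27440941/169587236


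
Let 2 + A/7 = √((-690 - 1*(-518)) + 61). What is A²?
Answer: 49*(2 - I*√111)² ≈ -5243.0 - 2065.0*I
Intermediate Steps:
A = -14 + 7*I*√111 (A = -14 + 7*√((-690 - 1*(-518)) + 61) = -14 + 7*√((-690 + 518) + 61) = -14 + 7*√(-172 + 61) = -14 + 7*√(-111) = -14 + 7*(I*√111) = -14 + 7*I*√111 ≈ -14.0 + 73.75*I)
A² = (-14 + 7*I*√111)²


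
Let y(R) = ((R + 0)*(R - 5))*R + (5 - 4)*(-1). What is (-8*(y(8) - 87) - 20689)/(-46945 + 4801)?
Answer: 21521/42144 ≈ 0.51065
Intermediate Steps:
y(R) = -1 + R²*(-5 + R) (y(R) = (R*(-5 + R))*R + 1*(-1) = R²*(-5 + R) - 1 = -1 + R²*(-5 + R))
(-8*(y(8) - 87) - 20689)/(-46945 + 4801) = (-8*((-1 + 8³ - 5*8²) - 87) - 20689)/(-46945 + 4801) = (-8*((-1 + 512 - 5*64) - 87) - 20689)/(-42144) = (-8*((-1 + 512 - 320) - 87) - 20689)*(-1/42144) = (-8*(191 - 87) - 20689)*(-1/42144) = (-8*104 - 20689)*(-1/42144) = (-832 - 20689)*(-1/42144) = -21521*(-1/42144) = 21521/42144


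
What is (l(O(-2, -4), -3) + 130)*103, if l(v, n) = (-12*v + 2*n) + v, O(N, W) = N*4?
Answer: 21836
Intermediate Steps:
O(N, W) = 4*N
l(v, n) = -11*v + 2*n
(l(O(-2, -4), -3) + 130)*103 = ((-44*(-2) + 2*(-3)) + 130)*103 = ((-11*(-8) - 6) + 130)*103 = ((88 - 6) + 130)*103 = (82 + 130)*103 = 212*103 = 21836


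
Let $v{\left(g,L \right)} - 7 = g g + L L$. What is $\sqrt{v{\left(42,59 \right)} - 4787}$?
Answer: $\sqrt{465} \approx 21.564$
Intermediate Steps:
$v{\left(g,L \right)} = 7 + L^{2} + g^{2}$ ($v{\left(g,L \right)} = 7 + \left(g g + L L\right) = 7 + \left(g^{2} + L^{2}\right) = 7 + \left(L^{2} + g^{2}\right) = 7 + L^{2} + g^{2}$)
$\sqrt{v{\left(42,59 \right)} - 4787} = \sqrt{\left(7 + 59^{2} + 42^{2}\right) - 4787} = \sqrt{\left(7 + 3481 + 1764\right) - 4787} = \sqrt{5252 - 4787} = \sqrt{465}$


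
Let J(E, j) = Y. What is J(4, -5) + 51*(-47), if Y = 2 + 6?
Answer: -2389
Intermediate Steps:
Y = 8
J(E, j) = 8
J(4, -5) + 51*(-47) = 8 + 51*(-47) = 8 - 2397 = -2389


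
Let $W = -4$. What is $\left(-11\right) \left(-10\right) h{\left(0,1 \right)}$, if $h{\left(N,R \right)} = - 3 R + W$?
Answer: $-770$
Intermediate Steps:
$h{\left(N,R \right)} = -4 - 3 R$ ($h{\left(N,R \right)} = - 3 R - 4 = -4 - 3 R$)
$\left(-11\right) \left(-10\right) h{\left(0,1 \right)} = \left(-11\right) \left(-10\right) \left(-4 - 3\right) = 110 \left(-4 - 3\right) = 110 \left(-7\right) = -770$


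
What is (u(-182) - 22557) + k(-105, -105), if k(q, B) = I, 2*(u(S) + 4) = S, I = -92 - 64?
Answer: -22808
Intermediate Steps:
I = -156
u(S) = -4 + S/2
k(q, B) = -156
(u(-182) - 22557) + k(-105, -105) = ((-4 + (½)*(-182)) - 22557) - 156 = ((-4 - 91) - 22557) - 156 = (-95 - 22557) - 156 = -22652 - 156 = -22808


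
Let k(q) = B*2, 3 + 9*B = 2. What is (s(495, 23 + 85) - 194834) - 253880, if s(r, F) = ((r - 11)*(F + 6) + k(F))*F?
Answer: 5510270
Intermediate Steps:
B = -⅑ (B = -⅓ + (⅑)*2 = -⅓ + 2/9 = -⅑ ≈ -0.11111)
k(q) = -2/9 (k(q) = -⅑*2 = -2/9)
s(r, F) = F*(-2/9 + (-11 + r)*(6 + F)) (s(r, F) = ((r - 11)*(F + 6) - 2/9)*F = ((-11 + r)*(6 + F) - 2/9)*F = (-2/9 + (-11 + r)*(6 + F))*F = F*(-2/9 + (-11 + r)*(6 + F)))
(s(495, 23 + 85) - 194834) - 253880 = ((23 + 85)*(-596 - 99*(23 + 85) + 54*495 + 9*(23 + 85)*495)/9 - 194834) - 253880 = ((⅑)*108*(-596 - 99*108 + 26730 + 9*108*495) - 194834) - 253880 = ((⅑)*108*(-596 - 10692 + 26730 + 481140) - 194834) - 253880 = ((⅑)*108*496582 - 194834) - 253880 = (5958984 - 194834) - 253880 = 5764150 - 253880 = 5510270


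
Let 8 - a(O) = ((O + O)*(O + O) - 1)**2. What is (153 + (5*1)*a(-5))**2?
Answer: 2382611344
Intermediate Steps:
a(O) = 8 - (-1 + 4*O**2)**2 (a(O) = 8 - ((O + O)*(O + O) - 1)**2 = 8 - ((2*O)*(2*O) - 1)**2 = 8 - (4*O**2 - 1)**2 = 8 - (-1 + 4*O**2)**2)
(153 + (5*1)*a(-5))**2 = (153 + (5*1)*(8 - (-1 + 4*(-5)**2)**2))**2 = (153 + 5*(8 - (-1 + 4*25)**2))**2 = (153 + 5*(8 - (-1 + 100)**2))**2 = (153 + 5*(8 - 1*99**2))**2 = (153 + 5*(8 - 1*9801))**2 = (153 + 5*(8 - 9801))**2 = (153 + 5*(-9793))**2 = (153 - 48965)**2 = (-48812)**2 = 2382611344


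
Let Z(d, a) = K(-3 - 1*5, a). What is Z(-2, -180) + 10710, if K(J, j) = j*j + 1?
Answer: 43111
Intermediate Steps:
K(J, j) = 1 + j² (K(J, j) = j² + 1 = 1 + j²)
Z(d, a) = 1 + a²
Z(-2, -180) + 10710 = (1 + (-180)²) + 10710 = (1 + 32400) + 10710 = 32401 + 10710 = 43111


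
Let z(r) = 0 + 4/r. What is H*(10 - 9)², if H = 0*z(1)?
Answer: 0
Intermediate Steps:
z(r) = 4/r
H = 0 (H = 0*(4/1) = 0*(4*1) = 0*4 = 0)
H*(10 - 9)² = 0*(10 - 9)² = 0*1² = 0*1 = 0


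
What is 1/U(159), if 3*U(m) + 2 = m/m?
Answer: -3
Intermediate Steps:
U(m) = -1/3 (U(m) = -2/3 + (m/m)/3 = -2/3 + (1/3)*1 = -2/3 + 1/3 = -1/3)
1/U(159) = 1/(-1/3) = -3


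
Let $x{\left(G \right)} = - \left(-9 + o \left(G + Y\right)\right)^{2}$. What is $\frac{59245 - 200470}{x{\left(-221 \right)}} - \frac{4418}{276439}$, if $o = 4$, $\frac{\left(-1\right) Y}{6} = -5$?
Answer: $\frac{36400214653}{165180319231} \approx 0.22037$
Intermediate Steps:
$Y = 30$ ($Y = \left(-6\right) \left(-5\right) = 30$)
$x{\left(G \right)} = - \left(111 + 4 G\right)^{2}$ ($x{\left(G \right)} = - \left(-9 + 4 \left(G + 30\right)\right)^{2} = - \left(-9 + 4 \left(30 + G\right)\right)^{2} = - \left(-9 + \left(120 + 4 G\right)\right)^{2} = - \left(111 + 4 G\right)^{2}$)
$\frac{59245 - 200470}{x{\left(-221 \right)}} - \frac{4418}{276439} = \frac{59245 - 200470}{\left(-1\right) \left(111 + 4 \left(-221\right)\right)^{2}} - \frac{4418}{276439} = \frac{59245 - 200470}{\left(-1\right) \left(111 - 884\right)^{2}} - \frac{4418}{276439} = - \frac{141225}{\left(-1\right) \left(-773\right)^{2}} - \frac{4418}{276439} = - \frac{141225}{\left(-1\right) 597529} - \frac{4418}{276439} = - \frac{141225}{-597529} - \frac{4418}{276439} = \left(-141225\right) \left(- \frac{1}{597529}\right) - \frac{4418}{276439} = \frac{141225}{597529} - \frac{4418}{276439} = \frac{36400214653}{165180319231}$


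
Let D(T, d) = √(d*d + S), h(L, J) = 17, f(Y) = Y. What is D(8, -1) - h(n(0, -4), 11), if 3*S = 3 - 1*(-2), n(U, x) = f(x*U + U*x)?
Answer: -17 + 2*√6/3 ≈ -15.367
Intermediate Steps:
n(U, x) = 2*U*x (n(U, x) = x*U + U*x = U*x + U*x = 2*U*x)
S = 5/3 (S = (3 - 1*(-2))/3 = (3 + 2)/3 = (⅓)*5 = 5/3 ≈ 1.6667)
D(T, d) = √(5/3 + d²) (D(T, d) = √(d*d + 5/3) = √(d² + 5/3) = √(5/3 + d²))
D(8, -1) - h(n(0, -4), 11) = √(15 + 9*(-1)²)/3 - 1*17 = √(15 + 9*1)/3 - 17 = √(15 + 9)/3 - 17 = √24/3 - 17 = (2*√6)/3 - 17 = 2*√6/3 - 17 = -17 + 2*√6/3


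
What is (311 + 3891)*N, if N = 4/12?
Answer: 4202/3 ≈ 1400.7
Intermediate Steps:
N = ⅓ (N = 4*(1/12) = ⅓ ≈ 0.33333)
(311 + 3891)*N = (311 + 3891)*(⅓) = 4202*(⅓) = 4202/3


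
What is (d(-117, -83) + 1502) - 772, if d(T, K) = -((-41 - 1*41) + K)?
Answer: 895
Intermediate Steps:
d(T, K) = 82 - K (d(T, K) = -((-41 - 41) + K) = -(-82 + K) = 82 - K)
(d(-117, -83) + 1502) - 772 = ((82 - 1*(-83)) + 1502) - 772 = ((82 + 83) + 1502) - 772 = (165 + 1502) - 772 = 1667 - 772 = 895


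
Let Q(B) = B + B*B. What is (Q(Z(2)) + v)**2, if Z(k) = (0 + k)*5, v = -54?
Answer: 3136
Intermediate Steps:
Z(k) = 5*k (Z(k) = k*5 = 5*k)
Q(B) = B + B**2
(Q(Z(2)) + v)**2 = ((5*2)*(1 + 5*2) - 54)**2 = (10*(1 + 10) - 54)**2 = (10*11 - 54)**2 = (110 - 54)**2 = 56**2 = 3136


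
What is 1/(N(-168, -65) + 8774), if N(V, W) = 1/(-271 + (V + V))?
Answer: 607/5325817 ≈ 0.00011397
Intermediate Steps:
N(V, W) = 1/(-271 + 2*V)
1/(N(-168, -65) + 8774) = 1/(1/(-271 + 2*(-168)) + 8774) = 1/(1/(-271 - 336) + 8774) = 1/(1/(-607) + 8774) = 1/(-1/607 + 8774) = 1/(5325817/607) = 607/5325817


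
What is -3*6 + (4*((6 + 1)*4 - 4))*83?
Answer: 7950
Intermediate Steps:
-3*6 + (4*((6 + 1)*4 - 4))*83 = -18 + (4*(7*4 - 4))*83 = -18 + (4*(28 - 4))*83 = -18 + (4*24)*83 = -18 + 96*83 = -18 + 7968 = 7950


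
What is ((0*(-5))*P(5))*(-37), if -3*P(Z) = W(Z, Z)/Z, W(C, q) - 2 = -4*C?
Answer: 0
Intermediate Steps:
W(C, q) = 2 - 4*C
P(Z) = -(2 - 4*Z)/(3*Z)
((0*(-5))*P(5))*(-37) = ((0*(-5))*((2/3)*(-1 + 2*5)/5))*(-37) = (0*((2/3)*(1/5)*(-1 + 10)))*(-37) = (0*((2/3)*(1/5)*9))*(-37) = (0*(6/5))*(-37) = 0*(-37) = 0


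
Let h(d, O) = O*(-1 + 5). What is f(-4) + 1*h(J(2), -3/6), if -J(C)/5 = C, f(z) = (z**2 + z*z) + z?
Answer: 26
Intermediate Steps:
f(z) = z + 2*z**2 (f(z) = (z**2 + z**2) + z = 2*z**2 + z = z + 2*z**2)
J(C) = -5*C
h(d, O) = 4*O (h(d, O) = O*4 = 4*O)
f(-4) + 1*h(J(2), -3/6) = -4*(1 + 2*(-4)) + 1*(4*(-3/6)) = -4*(1 - 8) + 1*(4*(-3*1/6)) = -4*(-7) + 1*(4*(-1/2)) = 28 + 1*(-2) = 28 - 2 = 26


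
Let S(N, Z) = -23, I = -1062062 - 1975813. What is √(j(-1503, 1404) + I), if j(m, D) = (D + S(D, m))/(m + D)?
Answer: I*√3308261066/33 ≈ 1743.0*I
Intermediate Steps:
I = -3037875
j(m, D) = (-23 + D)/(D + m) (j(m, D) = (D - 23)/(m + D) = (-23 + D)/(D + m))
√(j(-1503, 1404) + I) = √((-23 + 1404)/(1404 - 1503) - 3037875) = √(1381/(-99) - 3037875) = √(-1/99*1381 - 3037875) = √(-1381/99 - 3037875) = √(-300751006/99) = I*√3308261066/33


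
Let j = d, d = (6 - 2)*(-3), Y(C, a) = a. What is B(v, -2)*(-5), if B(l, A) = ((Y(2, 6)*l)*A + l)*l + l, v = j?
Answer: 7980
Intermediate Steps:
d = -12 (d = 4*(-3) = -12)
j = -12
v = -12
B(l, A) = l + l*(l + 6*A*l) (B(l, A) = ((6*l)*A + l)*l + l = (6*A*l + l)*l + l = (l + 6*A*l)*l + l = l*(l + 6*A*l) + l = l + l*(l + 6*A*l))
B(v, -2)*(-5) = -12*(1 - 12 + 6*(-2)*(-12))*(-5) = -12*(1 - 12 + 144)*(-5) = -12*133*(-5) = -1596*(-5) = 7980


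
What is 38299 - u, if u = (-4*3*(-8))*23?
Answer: 36091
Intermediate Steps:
u = 2208 (u = -12*(-8)*23 = 96*23 = 2208)
38299 - u = 38299 - 1*2208 = 38299 - 2208 = 36091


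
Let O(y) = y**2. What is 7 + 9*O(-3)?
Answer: 88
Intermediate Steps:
7 + 9*O(-3) = 7 + 9*(-3)**2 = 7 + 9*9 = 7 + 81 = 88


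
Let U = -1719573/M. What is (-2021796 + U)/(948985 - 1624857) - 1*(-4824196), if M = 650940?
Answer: 707472190673795031/146650706560 ≈ 4.8242e+6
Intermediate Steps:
U = -573191/216980 (U = -1719573/650940 = -1719573*1/650940 = -573191/216980 ≈ -2.6417)
(-2021796 + U)/(948985 - 1624857) - 1*(-4824196) = (-2021796 - 573191/216980)/(948985 - 1624857) - 1*(-4824196) = -438689869271/216980/(-675872) + 4824196 = -438689869271/216980*(-1/675872) + 4824196 = 438689869271/146650706560 + 4824196 = 707472190673795031/146650706560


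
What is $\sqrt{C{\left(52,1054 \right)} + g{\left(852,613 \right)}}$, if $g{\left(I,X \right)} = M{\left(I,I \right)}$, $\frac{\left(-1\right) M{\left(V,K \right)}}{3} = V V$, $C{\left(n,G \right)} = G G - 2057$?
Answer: $i \sqrt{1068853} \approx 1033.9 i$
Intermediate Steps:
$C{\left(n,G \right)} = -2057 + G^{2}$ ($C{\left(n,G \right)} = G^{2} - 2057 = -2057 + G^{2}$)
$M{\left(V,K \right)} = - 3 V^{2}$ ($M{\left(V,K \right)} = - 3 V V = - 3 V^{2}$)
$g{\left(I,X \right)} = - 3 I^{2}$
$\sqrt{C{\left(52,1054 \right)} + g{\left(852,613 \right)}} = \sqrt{\left(-2057 + 1054^{2}\right) - 3 \cdot 852^{2}} = \sqrt{\left(-2057 + 1110916\right) - 2177712} = \sqrt{1108859 - 2177712} = \sqrt{-1068853} = i \sqrt{1068853}$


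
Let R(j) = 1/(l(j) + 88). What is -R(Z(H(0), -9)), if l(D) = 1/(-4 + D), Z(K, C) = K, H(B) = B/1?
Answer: -4/351 ≈ -0.011396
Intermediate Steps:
H(B) = B (H(B) = B*1 = B)
R(j) = 1/(88 + 1/(-4 + j)) (R(j) = 1/(1/(-4 + j) + 88) = 1/(88 + 1/(-4 + j)))
-R(Z(H(0), -9)) = -(-4 + 0)/(-351 + 88*0) = -(-4)/(-351 + 0) = -(-4)/(-351) = -(-1)*(-4)/351 = -1*4/351 = -4/351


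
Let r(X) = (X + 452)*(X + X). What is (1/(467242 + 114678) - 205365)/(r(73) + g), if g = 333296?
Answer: -119506000799/238555776320 ≈ -0.50096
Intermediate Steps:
r(X) = 2*X*(452 + X) (r(X) = (452 + X)*(2*X) = 2*X*(452 + X))
(1/(467242 + 114678) - 205365)/(r(73) + g) = (1/(467242 + 114678) - 205365)/(2*73*(452 + 73) + 333296) = (1/581920 - 205365)/(2*73*525 + 333296) = (1/581920 - 205365)/(76650 + 333296) = -119506000799/581920/409946 = -119506000799/581920*1/409946 = -119506000799/238555776320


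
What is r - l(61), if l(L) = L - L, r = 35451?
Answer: 35451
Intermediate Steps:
l(L) = 0
r - l(61) = 35451 - 1*0 = 35451 + 0 = 35451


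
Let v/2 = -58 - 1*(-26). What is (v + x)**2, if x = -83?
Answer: 21609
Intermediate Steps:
v = -64 (v = 2*(-58 - 1*(-26)) = 2*(-58 + 26) = 2*(-32) = -64)
(v + x)**2 = (-64 - 83)**2 = (-147)**2 = 21609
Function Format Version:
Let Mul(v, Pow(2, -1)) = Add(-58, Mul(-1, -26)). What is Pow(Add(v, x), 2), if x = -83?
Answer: 21609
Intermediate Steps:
v = -64 (v = Mul(2, Add(-58, Mul(-1, -26))) = Mul(2, Add(-58, 26)) = Mul(2, -32) = -64)
Pow(Add(v, x), 2) = Pow(Add(-64, -83), 2) = Pow(-147, 2) = 21609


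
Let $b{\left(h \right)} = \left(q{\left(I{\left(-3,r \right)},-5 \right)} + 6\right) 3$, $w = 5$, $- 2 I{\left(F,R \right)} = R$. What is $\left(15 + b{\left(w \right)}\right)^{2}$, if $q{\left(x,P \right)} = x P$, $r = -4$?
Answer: $9$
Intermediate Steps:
$I{\left(F,R \right)} = - \frac{R}{2}$
$q{\left(x,P \right)} = P x$
$b{\left(h \right)} = -12$ ($b{\left(h \right)} = \left(- 5 \left(\left(- \frac{1}{2}\right) \left(-4\right)\right) + 6\right) 3 = \left(\left(-5\right) 2 + 6\right) 3 = \left(-10 + 6\right) 3 = \left(-4\right) 3 = -12$)
$\left(15 + b{\left(w \right)}\right)^{2} = \left(15 - 12\right)^{2} = 3^{2} = 9$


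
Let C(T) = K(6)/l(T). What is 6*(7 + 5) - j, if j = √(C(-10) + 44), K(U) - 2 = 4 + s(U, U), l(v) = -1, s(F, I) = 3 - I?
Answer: 72 - √41 ≈ 65.597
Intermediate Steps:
K(U) = 9 - U (K(U) = 2 + (4 + (3 - U)) = 2 + (7 - U) = 9 - U)
C(T) = -3 (C(T) = (9 - 1*6)/(-1) = (9 - 6)*(-1) = 3*(-1) = -3)
j = √41 (j = √(-3 + 44) = √41 ≈ 6.4031)
6*(7 + 5) - j = 6*(7 + 5) - √41 = 6*12 - √41 = 72 - √41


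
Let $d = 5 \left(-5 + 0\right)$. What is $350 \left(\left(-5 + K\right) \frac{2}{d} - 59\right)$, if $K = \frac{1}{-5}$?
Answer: $- \frac{102522}{5} \approx -20504.0$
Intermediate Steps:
$K = - \frac{1}{5} \approx -0.2$
$d = -25$ ($d = 5 \left(-5\right) = -25$)
$350 \left(\left(-5 + K\right) \frac{2}{d} - 59\right) = 350 \left(\left(-5 - \frac{1}{5}\right) \frac{2}{-25} - 59\right) = 350 \left(- \frac{26 \cdot 2 \left(- \frac{1}{25}\right)}{5} - 59\right) = 350 \left(\left(- \frac{26}{5}\right) \left(- \frac{2}{25}\right) - 59\right) = 350 \left(\frac{52}{125} - 59\right) = 350 \left(- \frac{7323}{125}\right) = - \frac{102522}{5}$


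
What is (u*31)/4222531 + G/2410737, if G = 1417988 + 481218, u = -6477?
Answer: 7535411560367/10179411715347 ≈ 0.74026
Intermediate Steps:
G = 1899206
(u*31)/4222531 + G/2410737 = -6477*31/4222531 + 1899206/2410737 = -200787*1/4222531 + 1899206*(1/2410737) = -200787/4222531 + 1899206/2410737 = 7535411560367/10179411715347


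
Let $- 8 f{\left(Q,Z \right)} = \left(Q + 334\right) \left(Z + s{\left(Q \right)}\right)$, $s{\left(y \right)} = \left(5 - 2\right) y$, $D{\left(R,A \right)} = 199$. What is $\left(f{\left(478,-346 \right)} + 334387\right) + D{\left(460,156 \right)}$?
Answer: $224154$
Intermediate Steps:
$s{\left(y \right)} = 3 y$
$f{\left(Q,Z \right)} = - \frac{\left(334 + Q\right) \left(Z + 3 Q\right)}{8}$ ($f{\left(Q,Z \right)} = - \frac{\left(Q + 334\right) \left(Z + 3 Q\right)}{8} = - \frac{\left(334 + Q\right) \left(Z + 3 Q\right)}{8}$)
$\left(f{\left(478,-346 \right)} + 334387\right) + D{\left(460,156 \right)} = \left(\left(\left(- \frac{501}{4}\right) 478 - - \frac{28891}{2} - \frac{3 \cdot 478^{2}}{8} - \frac{239}{4} \left(-346\right)\right) + 334387\right) + 199 = \left(\left(- \frac{119739}{2} + \frac{28891}{2} - \frac{171363}{2} + \frac{41347}{2}\right) + 334387\right) + 199 = \left(-110432 + 334387\right) + 199 = 223955 + 199 = 224154$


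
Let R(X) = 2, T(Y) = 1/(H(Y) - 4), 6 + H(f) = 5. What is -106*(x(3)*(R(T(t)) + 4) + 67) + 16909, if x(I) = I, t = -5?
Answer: 7899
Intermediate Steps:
H(f) = -1 (H(f) = -6 + 5 = -1)
T(Y) = -1/5 (T(Y) = 1/(-1 - 4) = 1/(-5) = -1/5)
-106*(x(3)*(R(T(t)) + 4) + 67) + 16909 = -106*(3*(2 + 4) + 67) + 16909 = -106*(3*6 + 67) + 16909 = -106*(18 + 67) + 16909 = -106*85 + 16909 = -9010 + 16909 = 7899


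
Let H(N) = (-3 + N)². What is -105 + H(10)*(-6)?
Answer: -399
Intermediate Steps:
-105 + H(10)*(-6) = -105 + (-3 + 10)²*(-6) = -105 + 7²*(-6) = -105 + 49*(-6) = -105 - 294 = -399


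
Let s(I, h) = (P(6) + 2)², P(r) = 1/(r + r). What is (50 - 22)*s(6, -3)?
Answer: 4375/36 ≈ 121.53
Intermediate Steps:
P(r) = 1/(2*r)
s(I, h) = 625/144 (s(I, h) = ((½)/6 + 2)² = ((½)*(⅙) + 2)² = (1/12 + 2)² = (25/12)² = 625/144)
(50 - 22)*s(6, -3) = (50 - 22)*(625/144) = 28*(625/144) = 4375/36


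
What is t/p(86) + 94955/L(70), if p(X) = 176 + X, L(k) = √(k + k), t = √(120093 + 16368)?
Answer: √136461/262 + 2713*√35/2 ≈ 8026.6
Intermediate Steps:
t = √136461 ≈ 369.41
L(k) = √2*√k (L(k) = √(2*k) = √2*√k)
t/p(86) + 94955/L(70) = √136461/(176 + 86) + 94955/((√2*√70)) = √136461/262 + 94955/((2*√35)) = √136461*(1/262) + 94955*(√35/70) = √136461/262 + 2713*√35/2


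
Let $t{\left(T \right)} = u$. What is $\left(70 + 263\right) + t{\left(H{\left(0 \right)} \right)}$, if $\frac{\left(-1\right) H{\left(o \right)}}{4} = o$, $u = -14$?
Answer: $319$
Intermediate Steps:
$H{\left(o \right)} = - 4 o$
$t{\left(T \right)} = -14$
$\left(70 + 263\right) + t{\left(H{\left(0 \right)} \right)} = \left(70 + 263\right) - 14 = 333 - 14 = 319$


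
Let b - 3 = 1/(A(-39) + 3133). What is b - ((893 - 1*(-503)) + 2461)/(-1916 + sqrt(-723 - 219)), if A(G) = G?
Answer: 28475927281/5680580906 + 3857*I*sqrt(942)/3671998 ≈ 5.0129 + 0.032238*I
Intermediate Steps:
b = 9283/3094 (b = 3 + 1/(-39 + 3133) = 3 + 1/3094 = 9283/3094 ≈ 3.0003)
b - ((893 - 1*(-503)) + 2461)/(-1916 + sqrt(-723 - 219)) = 9283/3094 - ((893 - 1*(-503)) + 2461)/(-1916 + sqrt(-723 - 219)) = 9283/3094 - ((893 + 503) + 2461)/(-1916 + sqrt(-942)) = 9283/3094 - (1396 + 2461)/(-1916 + I*sqrt(942)) = 9283/3094 - 3857/(-1916 + I*sqrt(942))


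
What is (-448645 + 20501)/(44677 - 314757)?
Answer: 26759/16880 ≈ 1.5852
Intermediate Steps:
(-448645 + 20501)/(44677 - 314757) = -428144/(-270080) = -428144*(-1/270080) = 26759/16880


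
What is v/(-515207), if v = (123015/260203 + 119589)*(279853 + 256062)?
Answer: -16676356225087530/134058407021 ≈ -1.2440e+5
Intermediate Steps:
v = 16676356225087530/260203 (v = (123015*(1/260203) + 119589)*535915 = (123015/260203 + 119589)*535915 = (31117539582/260203)*535915 = 16676356225087530/260203 ≈ 6.4090e+10)
v/(-515207) = (16676356225087530/260203)/(-515207) = (16676356225087530/260203)*(-1/515207) = -16676356225087530/134058407021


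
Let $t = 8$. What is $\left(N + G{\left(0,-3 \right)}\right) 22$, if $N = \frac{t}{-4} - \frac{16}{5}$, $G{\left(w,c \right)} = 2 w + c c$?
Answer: $\frac{418}{5} \approx 83.6$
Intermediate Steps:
$G{\left(w,c \right)} = c^{2} + 2 w$ ($G{\left(w,c \right)} = 2 w + c^{2} = c^{2} + 2 w$)
$N = - \frac{26}{5}$ ($N = \frac{8}{-4} - \frac{16}{5} = 8 \left(- \frac{1}{4}\right) - \frac{16}{5} = -2 - \frac{16}{5} = - \frac{26}{5} \approx -5.2$)
$\left(N + G{\left(0,-3 \right)}\right) 22 = \left(- \frac{26}{5} + \left(\left(-3\right)^{2} + 2 \cdot 0\right)\right) 22 = \left(- \frac{26}{5} + \left(9 + 0\right)\right) 22 = \left(- \frac{26}{5} + 9\right) 22 = \frac{19}{5} \cdot 22 = \frac{418}{5}$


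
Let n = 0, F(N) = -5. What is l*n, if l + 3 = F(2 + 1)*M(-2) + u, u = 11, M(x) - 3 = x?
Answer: 0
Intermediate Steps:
M(x) = 3 + x
l = 3 (l = -3 + (-5*(3 - 2) + 11) = -3 + (-5*1 + 11) = -3 + (-5 + 11) = -3 + 6 = 3)
l*n = 3*0 = 0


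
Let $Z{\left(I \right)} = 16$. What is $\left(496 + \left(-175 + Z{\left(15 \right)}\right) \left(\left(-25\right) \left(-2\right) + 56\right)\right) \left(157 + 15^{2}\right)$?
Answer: $-6248756$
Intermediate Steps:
$\left(496 + \left(-175 + Z{\left(15 \right)}\right) \left(\left(-25\right) \left(-2\right) + 56\right)\right) \left(157 + 15^{2}\right) = \left(496 + \left(-175 + 16\right) \left(\left(-25\right) \left(-2\right) + 56\right)\right) \left(157 + 15^{2}\right) = \left(496 - 159 \left(50 + 56\right)\right) \left(157 + 225\right) = \left(496 - 16854\right) 382 = \left(-16358\right) 382 = -6248756$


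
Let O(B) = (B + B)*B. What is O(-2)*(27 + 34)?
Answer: 488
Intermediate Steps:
O(B) = 2*B**2 (O(B) = (2*B)*B = 2*B**2)
O(-2)*(27 + 34) = (2*(-2)**2)*(27 + 34) = (2*4)*61 = 8*61 = 488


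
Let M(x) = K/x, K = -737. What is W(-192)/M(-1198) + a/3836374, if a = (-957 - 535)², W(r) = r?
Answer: -440393396408/1413703819 ≈ -311.52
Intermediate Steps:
a = 2226064 (a = (-1492)² = 2226064)
M(x) = -737/x
W(-192)/M(-1198) + a/3836374 = -192/((-737/(-1198))) + 2226064/3836374 = -192/((-737*(-1/1198))) + 2226064*(1/3836374) = -192/737/1198 + 1113032/1918187 = -192*1198/737 + 1113032/1918187 = -230016/737 + 1113032/1918187 = -440393396408/1413703819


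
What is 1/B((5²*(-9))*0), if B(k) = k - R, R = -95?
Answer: 1/95 ≈ 0.010526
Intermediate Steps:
B(k) = 95 + k (B(k) = k - 1*(-95) = k + 95 = 95 + k)
1/B((5²*(-9))*0) = 1/(95 + (5²*(-9))*0) = 1/(95 + (25*(-9))*0) = 1/(95 - 225*0) = 1/(95 + 0) = 1/95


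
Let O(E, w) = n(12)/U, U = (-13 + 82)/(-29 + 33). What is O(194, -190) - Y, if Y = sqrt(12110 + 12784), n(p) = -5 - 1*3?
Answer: -32/69 - 3*sqrt(2766) ≈ -158.24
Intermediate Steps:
n(p) = -8 (n(p) = -5 - 3 = -8)
U = 69/4 ≈ 17.250
O(E, w) = -32/69 (O(E, w) = -8/69/4 = -8*4/69 = -32/69)
Y = 3*sqrt(2766) (Y = sqrt(24894) = 3*sqrt(2766) ≈ 157.78)
O(194, -190) - Y = -32/69 - 3*sqrt(2766)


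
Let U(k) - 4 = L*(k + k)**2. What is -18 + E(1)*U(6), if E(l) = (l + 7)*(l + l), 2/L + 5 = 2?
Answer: -1490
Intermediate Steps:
L = -2/3 (L = 2/(-5 + 2) = 2/(-3) = 2*(-1/3) = -2/3 ≈ -0.66667)
U(k) = 4 - 8*k**2/3 (U(k) = 4 - 2*(k + k)**2/3 = 4 - 2*4*k**2/3 = 4 - 8*k**2/3)
E(l) = 2*l*(7 + l) (E(l) = (7 + l)*(2*l) = 2*l*(7 + l))
-18 + E(1)*U(6) = -18 + (2*1*(7 + 1))*(4 - 8/3*6**2) = -18 + (2*1*8)*(4 - 8/3*36) = -18 + 16*(4 - 96) = -18 + 16*(-92) = -18 - 1472 = -1490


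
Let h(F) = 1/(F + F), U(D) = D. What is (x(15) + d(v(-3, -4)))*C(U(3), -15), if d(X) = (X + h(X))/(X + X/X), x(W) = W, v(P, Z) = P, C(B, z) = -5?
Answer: -995/12 ≈ -82.917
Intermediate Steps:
h(F) = 1/(2*F)
d(X) = (X + 1/(2*X))/(1 + X) (d(X) = (X + 1/(2*X))/(X + X/X) = (X + 1/(2*X))/(X + 1) = (X + 1/(2*X))/(1 + X))
(x(15) + d(v(-3, -4)))*C(U(3), -15) = (15 + (1/2 + (-3)**2)/((-3)*(1 - 3)))*(-5) = (15 - 1/3*(1/2 + 9)/(-2))*(-5) = (15 - 1/3*(-1/2)*19/2)*(-5) = (15 + 19/12)*(-5) = (199/12)*(-5) = -995/12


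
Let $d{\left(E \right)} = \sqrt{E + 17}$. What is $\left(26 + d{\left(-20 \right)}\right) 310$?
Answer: $8060 + 310 i \sqrt{3} \approx 8060.0 + 536.94 i$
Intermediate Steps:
$d{\left(E \right)} = \sqrt{17 + E}$
$\left(26 + d{\left(-20 \right)}\right) 310 = \left(26 + \sqrt{17 - 20}\right) 310 = \left(26 + \sqrt{-3}\right) 310 = \left(26 + i \sqrt{3}\right) 310 = 8060 + 310 i \sqrt{3}$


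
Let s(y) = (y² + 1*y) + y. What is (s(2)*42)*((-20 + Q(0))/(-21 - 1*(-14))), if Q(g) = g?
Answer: 960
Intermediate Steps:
s(y) = y² + 2*y (s(y) = (y² + y) + y = (y + y²) + y = y² + 2*y)
(s(2)*42)*((-20 + Q(0))/(-21 - 1*(-14))) = ((2*(2 + 2))*42)*((-20 + 0)/(-21 - 1*(-14))) = ((2*4)*42)*(-20/(-21 + 14)) = (8*42)*(-20/(-7)) = 336*(-20*(-⅐)) = 336*(20/7) = 960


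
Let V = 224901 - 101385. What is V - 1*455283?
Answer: -331767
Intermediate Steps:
V = 123516
V - 1*455283 = 123516 - 1*455283 = 123516 - 455283 = -331767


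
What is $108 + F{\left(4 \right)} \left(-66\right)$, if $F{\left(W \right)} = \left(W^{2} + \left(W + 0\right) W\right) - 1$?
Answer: $-1938$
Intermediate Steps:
$F{\left(W \right)} = -1 + 2 W^{2}$ ($F{\left(W \right)} = \left(W^{2} + W W\right) - 1 = \left(W^{2} + W^{2}\right) - 1 = 2 W^{2} - 1 = -1 + 2 W^{2}$)
$108 + F{\left(4 \right)} \left(-66\right) = 108 + \left(-1 + 2 \cdot 4^{2}\right) \left(-66\right) = 108 + \left(-1 + 2 \cdot 16\right) \left(-66\right) = 108 + \left(-1 + 32\right) \left(-66\right) = 108 + 31 \left(-66\right) = 108 - 2046 = -1938$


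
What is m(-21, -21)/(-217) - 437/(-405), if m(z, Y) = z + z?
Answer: 15977/12555 ≈ 1.2726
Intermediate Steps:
m(z, Y) = 2*z
m(-21, -21)/(-217) - 437/(-405) = (2*(-21))/(-217) - 437/(-405) = -42*(-1/217) - 437*(-1/405) = 6/31 + 437/405 = 15977/12555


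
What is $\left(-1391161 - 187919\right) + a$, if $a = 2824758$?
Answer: $1245678$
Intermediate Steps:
$\left(-1391161 - 187919\right) + a = \left(-1391161 - 187919\right) + 2824758 = -1579080 + 2824758 = 1245678$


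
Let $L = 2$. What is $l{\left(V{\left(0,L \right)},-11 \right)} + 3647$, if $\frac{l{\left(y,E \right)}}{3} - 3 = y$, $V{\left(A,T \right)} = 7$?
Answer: $3677$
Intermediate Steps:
$l{\left(y,E \right)} = 9 + 3 y$
$l{\left(V{\left(0,L \right)},-11 \right)} + 3647 = \left(9 + 3 \cdot 7\right) + 3647 = \left(9 + 21\right) + 3647 = 30 + 3647 = 3677$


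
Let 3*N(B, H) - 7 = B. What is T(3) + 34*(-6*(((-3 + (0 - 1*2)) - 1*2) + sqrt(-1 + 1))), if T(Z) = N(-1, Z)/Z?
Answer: 4286/3 ≈ 1428.7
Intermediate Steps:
N(B, H) = 7/3 + B/3
T(Z) = 2/Z (T(Z) = (7/3 + (1/3)*(-1))/Z = (7/3 - 1/3)/Z = 2/Z)
T(3) + 34*(-6*(((-3 + (0 - 1*2)) - 1*2) + sqrt(-1 + 1))) = 2/3 + 34*(-6*(((-3 + (0 - 1*2)) - 1*2) + sqrt(-1 + 1))) = 2*(1/3) + 34*(-6*(((-3 + (0 - 2)) - 2) + sqrt(0))) = 2/3 + 34*(-6*(((-3 - 2) - 2) + 0)) = 2/3 + 34*(-6*((-5 - 2) + 0)) = 2/3 + 34*(-6*(-7 + 0)) = 2/3 + 34*(-6*(-7)) = 2/3 + 34*42 = 2/3 + 1428 = 4286/3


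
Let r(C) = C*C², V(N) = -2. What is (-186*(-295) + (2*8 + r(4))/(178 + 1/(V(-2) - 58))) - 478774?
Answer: -4526866016/10679 ≈ -4.2390e+5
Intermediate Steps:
r(C) = C³
(-186*(-295) + (2*8 + r(4))/(178 + 1/(V(-2) - 58))) - 478774 = (-186*(-295) + (2*8 + 4³)/(178 + 1/(-2 - 58))) - 478774 = (54870 + (16 + 64)/(178 + 1/(-60))) - 478774 = (54870 + 80/(178 - 1/60)) - 478774 = (54870 + 80/(10679/60)) - 478774 = (54870 + 80*(60/10679)) - 478774 = (54870 + 4800/10679) - 478774 = 585961530/10679 - 478774 = -4526866016/10679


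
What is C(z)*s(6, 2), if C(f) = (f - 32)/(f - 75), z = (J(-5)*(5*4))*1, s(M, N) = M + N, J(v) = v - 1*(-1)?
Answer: 896/155 ≈ 5.7806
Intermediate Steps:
J(v) = 1 + v (J(v) = v + 1 = 1 + v)
z = -80 (z = ((1 - 5)*(5*4))*1 = -4*20*1 = -80*1 = -80)
C(f) = (-32 + f)/(-75 + f)
C(z)*s(6, 2) = ((-32 - 80)/(-75 - 80))*(6 + 2) = (-112/(-155))*8 = -1/155*(-112)*8 = (112/155)*8 = 896/155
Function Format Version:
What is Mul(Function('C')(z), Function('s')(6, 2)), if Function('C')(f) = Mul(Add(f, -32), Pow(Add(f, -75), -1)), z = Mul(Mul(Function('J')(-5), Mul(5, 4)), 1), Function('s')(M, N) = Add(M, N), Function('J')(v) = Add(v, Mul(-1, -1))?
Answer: Rational(896, 155) ≈ 5.7806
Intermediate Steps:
Function('J')(v) = Add(1, v) (Function('J')(v) = Add(v, 1) = Add(1, v))
z = -80 (z = Mul(Mul(Add(1, -5), Mul(5, 4)), 1) = Mul(Mul(-4, 20), 1) = Mul(-80, 1) = -80)
Function('C')(f) = Mul(Pow(Add(-75, f), -1), Add(-32, f)) (Function('C')(f) = Mul(Add(-32, f), Pow(Add(-75, f), -1)) = Mul(Pow(Add(-75, f), -1), Add(-32, f)))
Mul(Function('C')(z), Function('s')(6, 2)) = Mul(Mul(Pow(Add(-75, -80), -1), Add(-32, -80)), Add(6, 2)) = Mul(Mul(Pow(-155, -1), -112), 8) = Mul(Mul(Rational(-1, 155), -112), 8) = Mul(Rational(112, 155), 8) = Rational(896, 155)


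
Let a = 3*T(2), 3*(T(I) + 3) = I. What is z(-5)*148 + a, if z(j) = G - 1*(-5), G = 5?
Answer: 1473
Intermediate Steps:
T(I) = -3 + I/3
z(j) = 10 (z(j) = 5 - 1*(-5) = 5 + 5 = 10)
a = -7 (a = 3*(-3 + (⅓)*2) = 3*(-3 + ⅔) = 3*(-7/3) = -7)
z(-5)*148 + a = 10*148 - 7 = 1480 - 7 = 1473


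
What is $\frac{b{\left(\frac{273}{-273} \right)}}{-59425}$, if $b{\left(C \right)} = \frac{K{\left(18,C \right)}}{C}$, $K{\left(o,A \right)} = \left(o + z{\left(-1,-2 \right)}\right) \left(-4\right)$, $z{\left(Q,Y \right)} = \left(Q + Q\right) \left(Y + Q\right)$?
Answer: $- \frac{96}{59425} \approx -0.0016155$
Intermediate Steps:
$z{\left(Q,Y \right)} = 2 Q \left(Q + Y\right)$
$K{\left(o,A \right)} = -24 - 4 o$ ($K{\left(o,A \right)} = \left(o + 2 \left(-1\right) \left(-1 - 2\right)\right) \left(-4\right) = \left(o + 2 \left(-1\right) \left(-3\right)\right) \left(-4\right) = \left(o + 6\right) \left(-4\right) = \left(6 + o\right) \left(-4\right) = -24 - 4 o$)
$b{\left(C \right)} = - \frac{96}{C}$ ($b{\left(C \right)} = \frac{-24 - 72}{C} = - \frac{96}{C}$)
$\frac{b{\left(\frac{273}{-273} \right)}}{-59425} = \frac{\left(-96\right) \frac{1}{273 \frac{1}{-273}}}{-59425} = - \frac{96}{273 \left(- \frac{1}{273}\right)} \left(- \frac{1}{59425}\right) = - \frac{96}{-1} \left(- \frac{1}{59425}\right) = \left(-96\right) \left(-1\right) \left(- \frac{1}{59425}\right) = 96 \left(- \frac{1}{59425}\right) = - \frac{96}{59425}$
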